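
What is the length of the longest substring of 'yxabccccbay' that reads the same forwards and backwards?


Scanning 'yxabccccbay' for palindromic substrings.
Substring at positions 2-9: 'abccccba'.
Check: reverse('abccccba') = 'abccccba' -> palindrome confirmed.
Neighbouring characters ('x' / 'y') break symmetry, so it cannot extend further.
No longer palindromic substring exists; longest length = 8

8


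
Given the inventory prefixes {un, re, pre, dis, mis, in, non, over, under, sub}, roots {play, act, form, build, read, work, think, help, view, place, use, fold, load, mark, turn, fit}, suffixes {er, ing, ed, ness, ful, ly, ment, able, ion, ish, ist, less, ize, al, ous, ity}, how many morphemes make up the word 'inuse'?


Segmenting 'inuse' against the inventory:
  'in' -> prefix (morpheme 1)
  'use' -> root (morpheme 2)
Total morphemes: 2

2


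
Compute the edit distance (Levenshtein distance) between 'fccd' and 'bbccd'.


Building DP table for s1='fccd' (len 4) and s2='bbccd' (len 5):
       b  b  c  c  d
    0  1  2  3  4  5
  f 1  1  2  3  4  5
  c 2  2  2  2  3  4
  c 3  3  3  2  2  3
  d 4  4  4  3  3  2
Edit distance = dp[4][5] = 2

2


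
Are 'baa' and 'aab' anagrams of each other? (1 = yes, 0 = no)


Sort characters of 'baa': 'aab'
Sort characters of 'aab': 'aab'
Sorted forms match -> they ARE anagrams
Result: 1

1


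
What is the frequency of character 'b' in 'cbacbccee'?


Scanning 'cbacbccee' for 'b':
  Position 1: 'b' -> MATCH (count: 1)
  Position 4: 'b' -> MATCH (count: 2)
Total occurrences of 'b': 2

2


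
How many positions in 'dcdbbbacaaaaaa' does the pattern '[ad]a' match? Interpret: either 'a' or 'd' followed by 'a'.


Pattern: [ad]a means either 'a' or 'd' followed by 'a'.
Scanning 'dcdbbbacaaaaaa' position-by-position:
  Pos 0: window 'dc' -> no
  Pos 1: window 'cd' -> no
  Pos 2: window 'db' -> no
  Pos 3: window 'bb' -> no
  Pos 4: window 'bb' -> no
  Pos 5: window 'ba' -> no
  Pos 6: window 'ac' -> no
  Pos 7: window 'ca' -> no
  Pos 8: window 'aa' -> MATCH
  Pos 9: window 'aa' -> MATCH
  Pos 10: window 'aa' -> MATCH
  Pos 11: window 'aa' -> MATCH
  Pos 12: window 'aa' -> MATCH
  Pos 13: window 'a' -> no
Total matches: 5

5


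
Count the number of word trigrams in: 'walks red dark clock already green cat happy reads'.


Word trigrams from [9] words:
  Trigram 1: (walks red dark)
  Trigram 2: (red dark clock)
  Trigram 3: (dark clock already)
  Trigram 4: (clock already green)
  Trigram 5: (already green cat)
  Trigram 6: (green cat happy)
  Trigram 7: (cat happy reads)
Total word trigrams: 9 - 2 = 7

7


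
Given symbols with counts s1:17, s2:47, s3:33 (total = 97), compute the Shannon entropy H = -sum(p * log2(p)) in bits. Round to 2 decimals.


Computing entropy H = -sum(p_i * log2(p_i)):
  s1: p = 17/97 = 0.1753, -p*log2(p) = 0.4403
  s2: p = 47/97 = 0.4845, -p*log2(p) = 0.5065
  s3: p = 33/97 = 0.3402, -p*log2(p) = 0.5292
H = sum of terms = 1.4760
Rounded to 2 decimals: 1.48

1.48


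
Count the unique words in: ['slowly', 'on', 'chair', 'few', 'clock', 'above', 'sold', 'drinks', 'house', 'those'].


Listing all tokens and tracking unique types:
  Token 1: 'slowly' -> NEW (unique so far: 1)
  Token 2: 'on' -> NEW (unique so far: 2)
  Token 3: 'chair' -> NEW (unique so far: 3)
  Token 4: 'few' -> NEW (unique so far: 4)
  Token 5: 'clock' -> NEW (unique so far: 5)
  Token 6: 'above' -> NEW (unique so far: 6)
  Token 7: 'sold' -> NEW (unique so far: 7)
  Token 8: 'drinks' -> NEW (unique so far: 8)
  Token 9: 'house' -> NEW (unique so far: 9)
  Token 10: 'those' -> NEW (unique so far: 10)
Unique types: ('above', 'chair', 'clock', 'drinks', 'few', 'house', 'on', 'slowly', 'sold', 'those')
Vocabulary size: 10

10


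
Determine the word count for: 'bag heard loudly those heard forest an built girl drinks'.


Counting words by splitting on spaces:
  Word 1: 'bag'
  Word 2: 'heard'
  Word 3: 'loudly'
  Word 4: 'those'
  Word 5: 'heard'
  Word 6: 'forest'
  Word 7: 'an'
  Word 8: 'built'
  Word 9: 'girl'
  Word 10: 'drinks'
Total words: 10

10


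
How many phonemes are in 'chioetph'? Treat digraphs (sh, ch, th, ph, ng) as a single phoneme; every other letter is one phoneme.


Parsing 'chioetph' greedily, digraphs first:
  'ch' -> digraph (1 consonant phoneme) (phonemes so far: 1)
  'i' -> vowel phoneme (phonemes so far: 2)
  'o' -> vowel phoneme (phonemes so far: 3)
  'e' -> vowel phoneme (phonemes so far: 4)
  't' -> consonant phoneme (phonemes so far: 5)
  'ph' -> digraph (1 consonant phoneme) (phonemes so far: 6)
Total phonemes: 6

6


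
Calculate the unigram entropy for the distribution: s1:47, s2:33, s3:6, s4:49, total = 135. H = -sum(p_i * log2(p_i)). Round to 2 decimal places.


Computing entropy H = -sum(p_i * log2(p_i)):
  s1: p = 47/135 = 0.3481, -p*log2(p) = 0.5300
  s2: p = 33/135 = 0.2444, -p*log2(p) = 0.4968
  s3: p = 6/135 = 0.0444, -p*log2(p) = 0.1996
  s4: p = 49/135 = 0.3630, -p*log2(p) = 0.5307
H = sum of terms = 1.7571
Rounded to 2 decimals: 1.76

1.76


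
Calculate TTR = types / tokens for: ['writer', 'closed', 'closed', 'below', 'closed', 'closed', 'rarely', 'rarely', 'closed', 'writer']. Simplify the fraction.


Tokens: 10
Unique types: ('below', 'closed', 'rarely', 'writer') = 4
TTR = 4/10
Simplify: divide both by 2 -> 2/5
TTR = 2/5

2/5


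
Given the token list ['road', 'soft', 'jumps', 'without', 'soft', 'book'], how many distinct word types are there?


Listing all tokens and tracking unique types:
  Token 1: 'road' -> NEW (unique so far: 1)
  Token 2: 'soft' -> NEW (unique so far: 2)
  Token 3: 'jumps' -> NEW (unique so far: 3)
  Token 4: 'without' -> NEW (unique so far: 4)
  Token 5: 'soft' -> duplicate (unique so far: 4)
  Token 6: 'book' -> NEW (unique so far: 5)
Unique types: ('book', 'jumps', 'road', 'soft', 'without')
Vocabulary size: 5

5


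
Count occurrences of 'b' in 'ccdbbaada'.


Scanning 'ccdbbaada' for 'b':
  Position 3: 'b' -> MATCH (count: 1)
  Position 4: 'b' -> MATCH (count: 2)
Total occurrences of 'b': 2

2


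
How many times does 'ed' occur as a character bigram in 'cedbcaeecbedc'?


Scanning 'cedbcaeecbedc' for bigram 'ed':
  Position 0: 'ce' -> no
  Position 1: 'ed' -> MATCH
  Position 2: 'db' -> no
  Position 3: 'bc' -> no
  Position 4: 'ca' -> no
  Position 5: 'ae' -> no
  Position 6: 'ee' -> no
  Position 7: 'ec' -> no
  Position 8: 'cb' -> no
  Position 9: 'be' -> no
  Position 10: 'ed' -> MATCH
  Position 11: 'dc' -> no
Total matches: 2

2


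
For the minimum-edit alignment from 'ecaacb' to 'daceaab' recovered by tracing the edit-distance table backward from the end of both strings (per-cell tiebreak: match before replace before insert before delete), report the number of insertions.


Edit distance = 4. Backtracking from cell (6, 7) with preference match > replace > insert > delete,
then listing the resulting alignment 'ecaacb' -> 'daceaab' left to right:
  Step 1: insert 'd' [insertion #1]
  Step 2: replace e->a
  Step 3: keep 'c'
  Step 4: replace a->e
  Step 5: keep 'a'
  Step 6: replace c->a
  Step 7: keep 'b'
Total insertions: 1

1


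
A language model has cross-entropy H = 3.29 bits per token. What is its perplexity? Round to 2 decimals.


Perplexity formula: PP = 2^H
H = 3.29
PP = 2^3.29
Decompose: 2^3.29 = 2^3 * 2^0.29
2^3 = 8, 2^0.29 ~ 1.2226403
PP ~ 8 * 1.2226403 = 9.7811224
Rounded to 2 decimals: 9.78

9.78


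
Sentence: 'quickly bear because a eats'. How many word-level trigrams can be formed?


Word trigrams from [5] words:
  Trigram 1: (quickly bear because)
  Trigram 2: (bear because a)
  Trigram 3: (because a eats)
Total word trigrams: 5 - 2 = 3

3


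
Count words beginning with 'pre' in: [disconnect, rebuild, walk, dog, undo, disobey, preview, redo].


Checking each word for prefix 'pre':
  'disconnect' -> no (count: 0)
  'rebuild' -> no (count: 0)
  'walk' -> no (count: 0)
  'dog' -> no (count: 0)
  'undo' -> no (count: 0)
  'disobey' -> no (count: 0)
  'preview' -> YES, starts with 'pre' (count: 1)
  'redo' -> no (count: 1)
Total with prefix 'pre': 1

1


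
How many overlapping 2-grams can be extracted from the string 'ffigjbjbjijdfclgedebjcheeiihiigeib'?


String 'ffigjbjbjijdfclgedebjcheeiihiigeib' has length L = 34.
Number of overlapping n-grams = L - n + 1
Substituting: 34 - 2 + 1 = 33

33


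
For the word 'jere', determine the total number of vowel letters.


Scanning each character of 'jere':
  Position 1: 'j' -> consonant (running count: 0)
  Position 2: 'e' -> vowel (running count: 1)
  Position 3: 'r' -> consonant (running count: 1)
  Position 4: 'e' -> vowel (running count: 2)
Total vowels: 2

2


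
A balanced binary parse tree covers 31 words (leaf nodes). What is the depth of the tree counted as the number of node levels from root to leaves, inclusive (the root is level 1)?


In a balanced binary tree with n leaves the deepest leaf is ceil(log2(n)) edges below the root,
so counting node levels inclusive of root and leaves gives ceil(log2(n)) + 1 levels.
log2(31) = 4.9542
ceil(4.9542) = 5
levels = 5 + 1 = 6

6


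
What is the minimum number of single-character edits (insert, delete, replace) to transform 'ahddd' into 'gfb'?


Building DP table for s1='ahddd' (len 5) and s2='gfb' (len 3):
       g  f  b
    0  1  2  3
  a 1  1  2  3
  h 2  2  2  3
  d 3  3  3  3
  d 4  4  4  4
  d 5  5  5  5
Edit distance = dp[5][3] = 5

5


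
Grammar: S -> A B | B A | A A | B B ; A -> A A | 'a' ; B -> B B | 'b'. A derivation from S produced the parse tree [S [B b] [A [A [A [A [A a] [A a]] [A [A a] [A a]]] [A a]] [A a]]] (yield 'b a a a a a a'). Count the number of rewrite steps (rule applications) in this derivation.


Every bracketed nonterminal node [X ...] in the tree is produced by exactly one rule application.
Reading the tree off as a leftmost derivation:
  Step 1: S  =>  B A   (applied S -> B A)
  Step 2: B A  =>  b A   (applied B -> b)
  Step 3: b A  =>  b A A   (applied A -> A A)
  Step 4: b A A  =>  b A A A   (applied A -> A A)
  Step 5: b A A A  =>  b A A A A   (applied A -> A A)
  Step 6: b A A A A  =>  b A A A A A   (applied A -> A A)
  Step 7: b A A A A A  =>  b a A A A A   (applied A -> a)
  Step 8: b a A A A A  =>  b a a A A A   (applied A -> a)
  Step 9: b a a A A A  =>  b a a A A A A   (applied A -> A A)
  Step 10: b a a A A A A  =>  b a a a A A A   (applied A -> a)
  Step 11: b a a a A A A  =>  b a a a a A A   (applied A -> a)
  Step 12: b a a a a A A  =>  b a a a a a A   (applied A -> a)
  Step 13: b a a a a a A  =>  b a a a a a a   (applied A -> a)
Final yield: b a a a a a a
Total rewrite steps: 13

13


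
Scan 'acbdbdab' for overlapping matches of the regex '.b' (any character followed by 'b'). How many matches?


Pattern: .b means any character followed by 'b'.
Scanning 'acbdbdab' position-by-position:
  Pos 0: window 'ac' -> no
  Pos 1: window 'cb' -> MATCH
  Pos 2: window 'bd' -> no
  Pos 3: window 'db' -> MATCH
  Pos 4: window 'bd' -> no
  Pos 5: window 'da' -> no
  Pos 6: window 'ab' -> MATCH
  Pos 7: window 'b' -> no
Total matches: 3

3


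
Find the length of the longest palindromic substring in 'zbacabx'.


Scanning 'zbacabx' for palindromic substrings.
Substring at positions 1-5: 'bacab'.
Check: reverse('bacab') = 'bacab' -> palindrome confirmed.
Neighbouring characters ('z' / 'x') break symmetry, so it cannot extend further.
No longer palindromic substring exists; longest length = 5

5


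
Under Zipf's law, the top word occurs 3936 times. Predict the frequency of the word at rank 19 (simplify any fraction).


Zipf's law: freq(rank) = f1 / rank
f1 = 3936, rank = 19
freq = 3936 / 19
GCD(3936, 19) = 1
Simplified: 3936/19

3936/19


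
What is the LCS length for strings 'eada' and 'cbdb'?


DP table for LCS of 'eada' and 'cbdb':
       c  b  d  b
    0  0  0  0  0
  e 0  0  0  0  0
  a 0  0  0  0  0
  d 0  0  0  1  1
  a 0  0  0  1  1
LCS: 'd'
LCS length = 1

1


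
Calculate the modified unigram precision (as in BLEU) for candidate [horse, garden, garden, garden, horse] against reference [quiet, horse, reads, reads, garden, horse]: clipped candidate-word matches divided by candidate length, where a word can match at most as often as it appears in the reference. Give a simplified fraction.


Reference word counts: {'garden': 1, 'horse': 2, 'quiet': 1, 'reads': 2}
Checking each candidate word (with clipping):
  'horse' -> in reference (ref count 2, used 1/2) -> match (matches: 1)
  'garden' -> in reference (ref count 1, used 1/1) -> match (matches: 2)
  'garden' -> ref count 1 already used up (1/1) -> clipped, no match (matches: 2)
  'garden' -> ref count 1 already used up (1/1) -> clipped, no match (matches: 2)
  'horse' -> in reference (ref count 2, used 2/2) -> match (matches: 3)
Clipped matches: 3, Candidate length: 5
Precision = 3/5

3/5


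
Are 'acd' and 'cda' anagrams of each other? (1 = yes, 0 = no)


Sort characters of 'acd': 'acd'
Sort characters of 'cda': 'acd'
Sorted forms match -> they ARE anagrams
Result: 1

1


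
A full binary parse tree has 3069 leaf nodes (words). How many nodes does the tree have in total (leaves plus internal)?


Leaf nodes (terminals): 3069
Internal nodes = n - 1 = 3069 - 1 = 3068
Total = leaves + internal = 3069 + 3068 = 6137

6137


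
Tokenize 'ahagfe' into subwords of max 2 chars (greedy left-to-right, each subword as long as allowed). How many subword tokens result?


'ahagfe' has 6 characters.
Chunking with max size 2:
  Chunk 1: 'ah' (positions 0-1)
  Chunk 2: 'ag' (positions 2-3)
  Chunk 3: 'fe' (positions 4-5)
Total chunks: ceil(6 / 2) = 3

3


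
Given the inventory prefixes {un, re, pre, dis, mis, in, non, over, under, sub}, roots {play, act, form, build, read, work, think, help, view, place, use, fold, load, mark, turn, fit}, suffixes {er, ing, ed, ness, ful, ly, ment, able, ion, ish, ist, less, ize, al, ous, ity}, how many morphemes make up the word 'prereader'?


Segmenting 'prereader' against the inventory:
  'pre' -> prefix (morpheme 1)
  'read' -> root (morpheme 2)
  'er' -> suffix (morpheme 3)
Total morphemes: 3

3


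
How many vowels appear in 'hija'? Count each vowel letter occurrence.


Scanning each character of 'hija':
  Position 1: 'h' -> consonant (running count: 0)
  Position 2: 'i' -> vowel (running count: 1)
  Position 3: 'j' -> consonant (running count: 1)
  Position 4: 'a' -> vowel (running count: 2)
Total vowels: 2

2


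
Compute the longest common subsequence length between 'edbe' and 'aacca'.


DP table for LCS of 'edbe' and 'aacca':
       a  a  c  c  a
    0  0  0  0  0  0
  e 0  0  0  0  0  0
  d 0  0  0  0  0  0
  b 0  0  0  0  0  0
  e 0  0  0  0  0  0
LCS length = 0

0


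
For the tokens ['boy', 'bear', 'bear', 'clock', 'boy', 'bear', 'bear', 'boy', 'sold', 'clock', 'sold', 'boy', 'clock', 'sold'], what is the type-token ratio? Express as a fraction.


Tokens: 14
Unique types: ('bear', 'boy', 'clock', 'sold') = 4
TTR = 4/14
Simplify: divide both by 2 -> 2/7
TTR = 2/7

2/7


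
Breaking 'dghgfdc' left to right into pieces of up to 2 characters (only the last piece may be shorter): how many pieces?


'dghgfdc' has 7 characters.
Chunking with max size 2:
  Chunk 1: 'dg' (positions 0-1)
  Chunk 2: 'hg' (positions 2-3)
  Chunk 3: 'fd' (positions 4-5)
  Chunk 4: 'c' (positions 6-6)
Total chunks: ceil(7 / 2) = 4

4


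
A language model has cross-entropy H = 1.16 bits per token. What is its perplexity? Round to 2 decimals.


Perplexity formula: PP = 2^H
H = 1.16
PP = 2^1.16
Decompose: 2^1.16 = 2^1 * 2^0.16
2^1 = 2, 2^0.16 ~ 1.1172871
PP ~ 2 * 1.1172871 = 2.2345742
Rounded to 2 decimals: 2.23

2.23


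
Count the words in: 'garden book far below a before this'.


Counting words by splitting on spaces:
  Word 1: 'garden'
  Word 2: 'book'
  Word 3: 'far'
  Word 4: 'below'
  Word 5: 'a'
  Word 6: 'before'
  Word 7: 'this'
Total words: 7

7


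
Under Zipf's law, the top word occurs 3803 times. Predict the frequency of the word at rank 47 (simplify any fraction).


Zipf's law: freq(rank) = f1 / rank
f1 = 3803, rank = 47
freq = 3803 / 47
GCD(3803, 47) = 1
Simplified: 3803/47

3803/47


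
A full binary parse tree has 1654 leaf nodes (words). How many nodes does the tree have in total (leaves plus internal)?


Leaf nodes (terminals): 1654
Internal nodes = n - 1 = 1654 - 1 = 1653
Total = leaves + internal = 1654 + 1653 = 3307

3307


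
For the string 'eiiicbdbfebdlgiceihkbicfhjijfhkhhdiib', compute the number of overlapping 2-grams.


String 'eiiicbdbfebdlgiceihkbicfhjijfhkhhdiib' has length L = 37.
Number of overlapping n-grams = L - n + 1
Substituting: 37 - 2 + 1 = 36

36


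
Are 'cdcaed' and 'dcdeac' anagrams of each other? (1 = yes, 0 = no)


Sort characters of 'cdcaed': 'accdde'
Sort characters of 'dcdeac': 'accdde'
Sorted forms match -> they ARE anagrams
Result: 1

1


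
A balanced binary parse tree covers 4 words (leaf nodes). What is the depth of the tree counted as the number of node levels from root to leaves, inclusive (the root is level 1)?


In a balanced binary tree with n leaves the deepest leaf is ceil(log2(n)) edges below the root,
so counting node levels inclusive of root and leaves gives ceil(log2(n)) + 1 levels.
log2(4) = 2.0000
ceil(2.0000) = 2
levels = 2 + 1 = 3

3


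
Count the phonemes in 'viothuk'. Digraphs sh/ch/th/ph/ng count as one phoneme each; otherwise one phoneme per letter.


Parsing 'viothuk' greedily, digraphs first:
  'v' -> consonant phoneme (phonemes so far: 1)
  'i' -> vowel phoneme (phonemes so far: 2)
  'o' -> vowel phoneme (phonemes so far: 3)
  'th' -> digraph (1 consonant phoneme) (phonemes so far: 4)
  'u' -> vowel phoneme (phonemes so far: 5)
  'k' -> consonant phoneme (phonemes so far: 6)
Total phonemes: 6

6


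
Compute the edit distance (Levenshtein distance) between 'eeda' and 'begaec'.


Building DP table for s1='eeda' (len 4) and s2='begaec' (len 6):
       b  e  g  a  e  c
    0  1  2  3  4  5  6
  e 1  1  1  2  3  4  5
  e 2  2  1  2  3  3  4
  d 3  3  2  2  3  4  4
  a 4  4  3  3  2  3  4
Edit distance = dp[4][6] = 4

4


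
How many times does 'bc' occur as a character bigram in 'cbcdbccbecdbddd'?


Scanning 'cbcdbccbecdbddd' for bigram 'bc':
  Position 0: 'cb' -> no
  Position 1: 'bc' -> MATCH
  Position 2: 'cd' -> no
  Position 3: 'db' -> no
  Position 4: 'bc' -> MATCH
  Position 5: 'cc' -> no
  Position 6: 'cb' -> no
  Position 7: 'be' -> no
  Position 8: 'ec' -> no
  Position 9: 'cd' -> no
  Position 10: 'db' -> no
  Position 11: 'bd' -> no
  Position 12: 'dd' -> no
  Position 13: 'dd' -> no
Total matches: 2

2


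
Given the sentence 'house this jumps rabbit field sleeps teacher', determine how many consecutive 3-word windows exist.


Word trigrams from [7] words:
  Trigram 1: (house this jumps)
  Trigram 2: (this jumps rabbit)
  Trigram 3: (jumps rabbit field)
  Trigram 4: (rabbit field sleeps)
  Trigram 5: (field sleeps teacher)
Total word trigrams: 7 - 2 = 5

5


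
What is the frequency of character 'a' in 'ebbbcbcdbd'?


Scanning 'ebbbcbcdbd' for 'a':
  No matches found.
Total occurrences of 'a': 0

0


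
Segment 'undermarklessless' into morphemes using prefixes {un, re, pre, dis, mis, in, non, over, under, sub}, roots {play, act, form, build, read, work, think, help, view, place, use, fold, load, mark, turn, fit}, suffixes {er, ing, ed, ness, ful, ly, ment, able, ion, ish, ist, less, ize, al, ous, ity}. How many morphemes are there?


Segmenting 'undermarklessless' against the inventory:
  'under' -> prefix (morpheme 1)
  'mark' -> root (morpheme 2)
  'less' -> suffix (morpheme 3)
  'less' -> suffix (morpheme 4)
Total morphemes: 4

4


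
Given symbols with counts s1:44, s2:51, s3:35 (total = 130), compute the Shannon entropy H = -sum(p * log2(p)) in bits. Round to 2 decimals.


Computing entropy H = -sum(p_i * log2(p_i)):
  s1: p = 44/130 = 0.3385, -p*log2(p) = 0.5290
  s2: p = 51/130 = 0.3923, -p*log2(p) = 0.5296
  s3: p = 35/130 = 0.2692, -p*log2(p) = 0.5097
H = sum of terms = 1.5683
Rounded to 2 decimals: 1.57

1.57


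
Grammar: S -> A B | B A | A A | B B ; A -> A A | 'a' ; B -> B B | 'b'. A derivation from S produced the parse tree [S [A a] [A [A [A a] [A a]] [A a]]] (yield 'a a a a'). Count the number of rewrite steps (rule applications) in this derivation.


Every bracketed nonterminal node [X ...] in the tree is produced by exactly one rule application.
Reading the tree off as a leftmost derivation:
  Step 1: S  =>  A A   (applied S -> A A)
  Step 2: A A  =>  a A   (applied A -> a)
  Step 3: a A  =>  a A A   (applied A -> A A)
  Step 4: a A A  =>  a A A A   (applied A -> A A)
  Step 5: a A A A  =>  a a A A   (applied A -> a)
  Step 6: a a A A  =>  a a a A   (applied A -> a)
  Step 7: a a a A  =>  a a a a   (applied A -> a)
Final yield: a a a a
Total rewrite steps: 7

7


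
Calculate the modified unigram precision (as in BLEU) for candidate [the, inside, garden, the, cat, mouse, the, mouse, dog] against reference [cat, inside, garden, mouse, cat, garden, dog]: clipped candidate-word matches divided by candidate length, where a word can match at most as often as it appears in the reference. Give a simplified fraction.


Reference word counts: {'cat': 2, 'dog': 1, 'garden': 2, 'inside': 1, 'mouse': 1}
Checking each candidate word (with clipping):
  'the' -> not in reference -> no match (matches: 0)
  'inside' -> in reference (ref count 1, used 1/1) -> match (matches: 1)
  'garden' -> in reference (ref count 2, used 1/2) -> match (matches: 2)
  'the' -> not in reference -> no match (matches: 2)
  'cat' -> in reference (ref count 2, used 1/2) -> match (matches: 3)
  'mouse' -> in reference (ref count 1, used 1/1) -> match (matches: 4)
  'the' -> not in reference -> no match (matches: 4)
  'mouse' -> ref count 1 already used up (1/1) -> clipped, no match (matches: 4)
  'dog' -> in reference (ref count 1, used 1/1) -> match (matches: 5)
Clipped matches: 5, Candidate length: 9
Precision = 5/9

5/9


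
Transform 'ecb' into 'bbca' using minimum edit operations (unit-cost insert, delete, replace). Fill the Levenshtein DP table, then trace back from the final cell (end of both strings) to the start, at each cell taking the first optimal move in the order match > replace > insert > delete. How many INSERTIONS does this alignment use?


Edit distance = 3. Backtracking from cell (3, 4) with preference match > replace > insert > delete,
then listing the resulting alignment 'ecb' -> 'bbca' left to right:
  Step 1: insert 'b' [insertion #1]
  Step 2: replace e->b
  Step 3: keep 'c'
  Step 4: replace b->a
Total insertions: 1

1


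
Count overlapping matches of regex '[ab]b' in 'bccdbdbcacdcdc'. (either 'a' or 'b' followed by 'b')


Pattern: [ab]b means either 'a' or 'b' followed by 'b'.
Scanning 'bccdbdbcacdcdc' position-by-position:
  Pos 0: window 'bc' -> no
  Pos 1: window 'cc' -> no
  Pos 2: window 'cd' -> no
  Pos 3: window 'db' -> no
  Pos 4: window 'bd' -> no
  Pos 5: window 'db' -> no
  Pos 6: window 'bc' -> no
  Pos 7: window 'ca' -> no
  Pos 8: window 'ac' -> no
  Pos 9: window 'cd' -> no
  Pos 10: window 'dc' -> no
  Pos 11: window 'cd' -> no
  Pos 12: window 'dc' -> no
  Pos 13: window 'c' -> no
Total matches: 0

0


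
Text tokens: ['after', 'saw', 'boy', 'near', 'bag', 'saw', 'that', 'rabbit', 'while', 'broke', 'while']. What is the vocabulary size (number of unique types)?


Listing all tokens and tracking unique types:
  Token 1: 'after' -> NEW (unique so far: 1)
  Token 2: 'saw' -> NEW (unique so far: 2)
  Token 3: 'boy' -> NEW (unique so far: 3)
  Token 4: 'near' -> NEW (unique so far: 4)
  Token 5: 'bag' -> NEW (unique so far: 5)
  Token 6: 'saw' -> duplicate (unique so far: 5)
  Token 7: 'that' -> NEW (unique so far: 6)
  Token 8: 'rabbit' -> NEW (unique so far: 7)
  Token 9: 'while' -> NEW (unique so far: 8)
  Token 10: 'broke' -> NEW (unique so far: 9)
  Token 11: 'while' -> duplicate (unique so far: 9)
Unique types: ('after', 'bag', 'boy', 'broke', 'near', 'rabbit', 'saw', 'that', 'while')
Vocabulary size: 9

9


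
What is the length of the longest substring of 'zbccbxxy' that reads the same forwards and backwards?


Scanning 'zbccbxxy' for palindromic substrings.
Substring at positions 1-4: 'bccb'.
Check: reverse('bccb') = 'bccb' -> palindrome confirmed.
Neighbouring characters ('z' / 'x') break symmetry, so it cannot extend further.
No longer palindromic substring exists; longest length = 4

4


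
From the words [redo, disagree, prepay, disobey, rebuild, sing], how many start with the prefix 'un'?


Checking each word for prefix 'un':
  'redo' -> no (count: 0)
  'disagree' -> no (count: 0)
  'prepay' -> no (count: 0)
  'disobey' -> no (count: 0)
  'rebuild' -> no (count: 0)
  'sing' -> no (count: 0)
Total with prefix 'un': 0

0


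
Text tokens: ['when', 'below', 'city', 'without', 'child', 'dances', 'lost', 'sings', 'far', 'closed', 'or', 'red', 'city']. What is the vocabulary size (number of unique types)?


Listing all tokens and tracking unique types:
  Token 1: 'when' -> NEW (unique so far: 1)
  Token 2: 'below' -> NEW (unique so far: 2)
  Token 3: 'city' -> NEW (unique so far: 3)
  Token 4: 'without' -> NEW (unique so far: 4)
  Token 5: 'child' -> NEW (unique so far: 5)
  Token 6: 'dances' -> NEW (unique so far: 6)
  Token 7: 'lost' -> NEW (unique so far: 7)
  Token 8: 'sings' -> NEW (unique so far: 8)
  Token 9: 'far' -> NEW (unique so far: 9)
  Token 10: 'closed' -> NEW (unique so far: 10)
  Token 11: 'or' -> NEW (unique so far: 11)
  Token 12: 'red' -> NEW (unique so far: 12)
  Token 13: 'city' -> duplicate (unique so far: 12)
Unique types: ('below', 'child', 'city', 'closed', 'dances', 'far', 'lost', 'or', 'red', 'sings', 'when', 'without')
Vocabulary size: 12

12


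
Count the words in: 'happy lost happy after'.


Counting words by splitting on spaces:
  Word 1: 'happy'
  Word 2: 'lost'
  Word 3: 'happy'
  Word 4: 'after'
Total words: 4

4


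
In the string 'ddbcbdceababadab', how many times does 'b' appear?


Scanning 'ddbcbdceababadab' for 'b':
  Position 2: 'b' -> MATCH (count: 1)
  Position 4: 'b' -> MATCH (count: 2)
  Position 9: 'b' -> MATCH (count: 3)
  Position 11: 'b' -> MATCH (count: 4)
  Position 15: 'b' -> MATCH (count: 5)
Total occurrences of 'b': 5

5


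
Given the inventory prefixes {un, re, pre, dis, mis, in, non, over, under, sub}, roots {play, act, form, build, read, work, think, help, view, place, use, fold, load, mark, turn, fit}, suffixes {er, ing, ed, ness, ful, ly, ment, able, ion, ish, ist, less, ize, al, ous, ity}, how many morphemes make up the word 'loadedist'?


Segmenting 'loadedist' against the inventory:
  'load' -> root (morpheme 1)
  'ed' -> suffix (morpheme 2)
  'ist' -> suffix (morpheme 3)
Total morphemes: 3

3


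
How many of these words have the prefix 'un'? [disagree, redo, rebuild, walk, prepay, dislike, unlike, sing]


Checking each word for prefix 'un':
  'disagree' -> no (count: 0)
  'redo' -> no (count: 0)
  'rebuild' -> no (count: 0)
  'walk' -> no (count: 0)
  'prepay' -> no (count: 0)
  'dislike' -> no (count: 0)
  'unlike' -> YES, starts with 'un' (count: 1)
  'sing' -> no (count: 1)
Total with prefix 'un': 1

1


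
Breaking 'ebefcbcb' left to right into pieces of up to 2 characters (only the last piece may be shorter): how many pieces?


'ebefcbcb' has 8 characters.
Chunking with max size 2:
  Chunk 1: 'eb' (positions 0-1)
  Chunk 2: 'ef' (positions 2-3)
  Chunk 3: 'cb' (positions 4-5)
  Chunk 4: 'cb' (positions 6-7)
Total chunks: ceil(8 / 2) = 4

4


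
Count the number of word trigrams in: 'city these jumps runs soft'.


Word trigrams from [5] words:
  Trigram 1: (city these jumps)
  Trigram 2: (these jumps runs)
  Trigram 3: (jumps runs soft)
Total word trigrams: 5 - 2 = 3

3


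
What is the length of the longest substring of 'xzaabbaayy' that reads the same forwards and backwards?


Scanning 'xzaabbaayy' for palindromic substrings.
Substring at positions 2-7: 'aabbaa'.
Check: reverse('aabbaa') = 'aabbaa' -> palindrome confirmed.
Neighbouring characters ('z' / 'y') break symmetry, so it cannot extend further.
No longer palindromic substring exists; longest length = 6

6


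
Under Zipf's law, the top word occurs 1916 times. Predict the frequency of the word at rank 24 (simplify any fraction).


Zipf's law: freq(rank) = f1 / rank
f1 = 1916, rank = 24
freq = 1916 / 24
GCD(1916, 24) = 4
Simplified: 479/6

479/6


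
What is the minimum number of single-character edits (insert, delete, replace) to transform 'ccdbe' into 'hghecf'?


Building DP table for s1='ccdbe' (len 5) and s2='hghecf' (len 6):
       h  g  h  e  c  f
    0  1  2  3  4  5  6
  c 1  1  2  3  4  4  5
  c 2  2  2  3  4  4  5
  d 3  3  3  3  4  5  5
  b 4  4  4  4  4  5  6
  e 5  5  5  5  4  5  6
Edit distance = dp[5][6] = 6

6


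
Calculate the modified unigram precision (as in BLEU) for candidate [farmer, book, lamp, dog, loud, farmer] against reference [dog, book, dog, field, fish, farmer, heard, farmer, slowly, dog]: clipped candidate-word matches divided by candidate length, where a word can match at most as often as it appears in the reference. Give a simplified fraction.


Reference word counts: {'book': 1, 'dog': 3, 'farmer': 2, 'field': 1, 'fish': 1, 'heard': 1, 'slowly': 1}
Checking each candidate word (with clipping):
  'farmer' -> in reference (ref count 2, used 1/2) -> match (matches: 1)
  'book' -> in reference (ref count 1, used 1/1) -> match (matches: 2)
  'lamp' -> not in reference -> no match (matches: 2)
  'dog' -> in reference (ref count 3, used 1/3) -> match (matches: 3)
  'loud' -> not in reference -> no match (matches: 3)
  'farmer' -> in reference (ref count 2, used 2/2) -> match (matches: 4)
Clipped matches: 4, Candidate length: 6
Precision = 4/6 = 2/3

2/3


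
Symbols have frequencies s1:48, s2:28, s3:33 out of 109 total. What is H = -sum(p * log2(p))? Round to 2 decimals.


Computing entropy H = -sum(p_i * log2(p_i)):
  s1: p = 48/109 = 0.4404, -p*log2(p) = 0.5211
  s2: p = 28/109 = 0.2569, -p*log2(p) = 0.5037
  s3: p = 33/109 = 0.3028, -p*log2(p) = 0.5219
H = sum of terms = 1.5467
Rounded to 2 decimals: 1.55

1.55


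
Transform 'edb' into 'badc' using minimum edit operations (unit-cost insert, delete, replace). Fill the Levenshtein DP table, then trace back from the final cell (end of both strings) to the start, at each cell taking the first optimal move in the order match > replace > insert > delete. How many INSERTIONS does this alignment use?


Edit distance = 3. Backtracking from cell (3, 4) with preference match > replace > insert > delete,
then listing the resulting alignment 'edb' -> 'badc' left to right:
  Step 1: insert 'b' [insertion #1]
  Step 2: replace e->a
  Step 3: keep 'd'
  Step 4: replace b->c
Total insertions: 1

1


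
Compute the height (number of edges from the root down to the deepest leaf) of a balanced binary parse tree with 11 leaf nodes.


In a balanced binary tree with n leaves the deepest leaf is ceil(log2(n)) edges below the root.
log2(11) = 3.4594
ceil(3.4594) = 4
height (edges) = 4

4


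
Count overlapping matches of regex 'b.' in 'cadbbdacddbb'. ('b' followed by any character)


Pattern: b. means 'b' followed by any character.
Scanning 'cadbbdacddbb' position-by-position:
  Pos 0: window 'ca' -> no
  Pos 1: window 'ad' -> no
  Pos 2: window 'db' -> no
  Pos 3: window 'bb' -> MATCH
  Pos 4: window 'bd' -> MATCH
  Pos 5: window 'da' -> no
  Pos 6: window 'ac' -> no
  Pos 7: window 'cd' -> no
  Pos 8: window 'dd' -> no
  Pos 9: window 'db' -> no
  Pos 10: window 'bb' -> MATCH
  Pos 11: window 'b' -> no
Total matches: 3

3


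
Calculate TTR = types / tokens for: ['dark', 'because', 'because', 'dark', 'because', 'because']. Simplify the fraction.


Tokens: 6
Unique types: ('because', 'dark') = 2
TTR = 2/6
Simplify: divide both by 2 -> 1/3
TTR = 1/3

1/3


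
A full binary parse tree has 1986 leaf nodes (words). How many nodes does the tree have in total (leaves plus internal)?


Leaf nodes (terminals): 1986
Internal nodes = n - 1 = 1986 - 1 = 1985
Total = leaves + internal = 1986 + 1985 = 3971

3971


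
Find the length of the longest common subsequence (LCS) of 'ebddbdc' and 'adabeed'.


DP table for LCS of 'ebddbdc' and 'adabeed':
       a  d  a  b  e  e  d
    0  0  0  0  0  0  0  0
  e 0  0  0  0  0  1  1  1
  b 0  0  0  0  1  1  1  1
  d 0  0  1  1  1  1  1  2
  d 0  0  1  1  1  1  1  2
  b 0  0  1  1  2  2  2  2
  d 0  0  1  1  2  2  2  3
  c 0  0  1  1  2  2  2  3
LCS: 'dbd'
LCS length = 3

3


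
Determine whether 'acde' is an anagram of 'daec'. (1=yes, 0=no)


Sort characters of 'acde': 'acde'
Sort characters of 'daec': 'acde'
Sorted forms match -> they ARE anagrams
Result: 1

1


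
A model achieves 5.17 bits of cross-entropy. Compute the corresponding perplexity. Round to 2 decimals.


Perplexity formula: PP = 2^H
H = 5.17
PP = 2^5.17
Decompose: 2^5.17 = 2^5 * 2^0.17
2^5 = 32, 2^0.17 ~ 1.1250585
PP ~ 32 * 1.1250585 = 36.0018720
Rounded to 2 decimals: 36.00

36.00


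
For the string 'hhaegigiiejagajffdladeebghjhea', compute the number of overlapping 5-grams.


String 'hhaegigiiejagajffdladeebghjhea' has length L = 30.
Number of overlapping n-grams = L - n + 1
Substituting: 30 - 5 + 1 = 26

26


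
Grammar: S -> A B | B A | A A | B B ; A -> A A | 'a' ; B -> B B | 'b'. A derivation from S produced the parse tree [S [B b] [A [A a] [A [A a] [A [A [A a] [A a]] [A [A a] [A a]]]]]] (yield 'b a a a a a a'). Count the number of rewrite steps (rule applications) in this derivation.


Every bracketed nonterminal node [X ...] in the tree is produced by exactly one rule application.
Reading the tree off as a leftmost derivation:
  Step 1: S  =>  B A   (applied S -> B A)
  Step 2: B A  =>  b A   (applied B -> b)
  Step 3: b A  =>  b A A   (applied A -> A A)
  Step 4: b A A  =>  b a A   (applied A -> a)
  Step 5: b a A  =>  b a A A   (applied A -> A A)
  Step 6: b a A A  =>  b a a A   (applied A -> a)
  Step 7: b a a A  =>  b a a A A   (applied A -> A A)
  Step 8: b a a A A  =>  b a a A A A   (applied A -> A A)
  Step 9: b a a A A A  =>  b a a a A A   (applied A -> a)
  Step 10: b a a a A A  =>  b a a a a A   (applied A -> a)
  Step 11: b a a a a A  =>  b a a a a A A   (applied A -> A A)
  Step 12: b a a a a A A  =>  b a a a a a A   (applied A -> a)
  Step 13: b a a a a a A  =>  b a a a a a a   (applied A -> a)
Final yield: b a a a a a a
Total rewrite steps: 13

13


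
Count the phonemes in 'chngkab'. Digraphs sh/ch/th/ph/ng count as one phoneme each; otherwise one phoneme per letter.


Parsing 'chngkab' greedily, digraphs first:
  'ch' -> digraph (1 consonant phoneme) (phonemes so far: 1)
  'ng' -> digraph (1 consonant phoneme) (phonemes so far: 2)
  'k' -> consonant phoneme (phonemes so far: 3)
  'a' -> vowel phoneme (phonemes so far: 4)
  'b' -> consonant phoneme (phonemes so far: 5)
Total phonemes: 5

5


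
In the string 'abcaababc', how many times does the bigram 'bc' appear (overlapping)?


Scanning 'abcaababc' for bigram 'bc':
  Position 0: 'ab' -> no
  Position 1: 'bc' -> MATCH
  Position 2: 'ca' -> no
  Position 3: 'aa' -> no
  Position 4: 'ab' -> no
  Position 5: 'ba' -> no
  Position 6: 'ab' -> no
  Position 7: 'bc' -> MATCH
Total matches: 2

2


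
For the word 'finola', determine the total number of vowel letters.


Scanning each character of 'finola':
  Position 1: 'f' -> consonant (running count: 0)
  Position 2: 'i' -> vowel (running count: 1)
  Position 3: 'n' -> consonant (running count: 1)
  Position 4: 'o' -> vowel (running count: 2)
  Position 5: 'l' -> consonant (running count: 2)
  Position 6: 'a' -> vowel (running count: 3)
Total vowels: 3

3


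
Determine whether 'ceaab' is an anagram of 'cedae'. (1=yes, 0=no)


Sort characters of 'ceaab': 'aabce'
Sort characters of 'cedae': 'acdee'
Sorted forms differ -> they are NOT anagrams
Result: 0

0


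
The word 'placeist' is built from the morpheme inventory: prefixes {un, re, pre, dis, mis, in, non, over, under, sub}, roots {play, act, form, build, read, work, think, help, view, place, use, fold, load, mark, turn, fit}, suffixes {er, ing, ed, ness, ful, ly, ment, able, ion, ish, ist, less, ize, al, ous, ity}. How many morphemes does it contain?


Segmenting 'placeist' against the inventory:
  'place' -> root (morpheme 1)
  'ist' -> suffix (morpheme 2)
Total morphemes: 2

2


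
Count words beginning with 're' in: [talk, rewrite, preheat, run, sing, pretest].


Checking each word for prefix 're':
  'talk' -> no (count: 0)
  'rewrite' -> YES, starts with 're' (count: 1)
  'preheat' -> no (count: 1)
  'run' -> no (count: 1)
  'sing' -> no (count: 1)
  'pretest' -> no (count: 1)
Total with prefix 're': 1

1


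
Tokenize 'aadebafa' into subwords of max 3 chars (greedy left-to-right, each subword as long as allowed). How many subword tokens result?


'aadebafa' has 8 characters.
Chunking with max size 3:
  Chunk 1: 'aad' (positions 0-2)
  Chunk 2: 'eba' (positions 3-5)
  Chunk 3: 'fa' (positions 6-7)
Total chunks: ceil(8 / 3) = 3

3


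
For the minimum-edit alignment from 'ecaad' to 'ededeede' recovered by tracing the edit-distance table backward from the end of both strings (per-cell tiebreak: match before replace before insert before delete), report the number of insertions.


Edit distance = 6. Backtracking from cell (5, 8) with preference match > replace > insert > delete,
then listing the resulting alignment 'ecaad' -> 'ededeede' left to right:
  Step 1: insert 'e' [insertion #1]
  Step 2: insert 'd' [insertion #2]
  Step 3: keep 'e'
  Step 4: replace c->d
  Step 5: replace a->e
  Step 6: replace a->e
  Step 7: keep 'd'
  Step 8: insert 'e' [insertion #3]
Total insertions: 3

3


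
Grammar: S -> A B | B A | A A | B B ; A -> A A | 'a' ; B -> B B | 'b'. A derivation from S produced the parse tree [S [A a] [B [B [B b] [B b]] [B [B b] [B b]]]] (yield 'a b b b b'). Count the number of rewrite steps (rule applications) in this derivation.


Every bracketed nonterminal node [X ...] in the tree is produced by exactly one rule application.
Reading the tree off as a leftmost derivation:
  Step 1: S  =>  A B   (applied S -> A B)
  Step 2: A B  =>  a B   (applied A -> a)
  Step 3: a B  =>  a B B   (applied B -> B B)
  Step 4: a B B  =>  a B B B   (applied B -> B B)
  Step 5: a B B B  =>  a b B B   (applied B -> b)
  Step 6: a b B B  =>  a b b B   (applied B -> b)
  Step 7: a b b B  =>  a b b B B   (applied B -> B B)
  Step 8: a b b B B  =>  a b b b B   (applied B -> b)
  Step 9: a b b b B  =>  a b b b b   (applied B -> b)
Final yield: a b b b b
Total rewrite steps: 9

9


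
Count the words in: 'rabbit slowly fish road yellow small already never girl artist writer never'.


Counting words by splitting on spaces:
  Word 1: 'rabbit'
  Word 2: 'slowly'
  Word 3: 'fish'
  Word 4: 'road'
  Word 5: 'yellow'
  Word 6: 'small'
  Word 7: 'already'
  Word 8: 'never'
  Word 9: 'girl'
  Word 10: 'artist'
  Word 11: 'writer'
  Word 12: 'never'
Total words: 12

12


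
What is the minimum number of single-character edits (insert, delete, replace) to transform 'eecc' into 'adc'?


Building DP table for s1='eecc' (len 4) and s2='adc' (len 3):
       a  d  c
    0  1  2  3
  e 1  1  2  3
  e 2  2  2  3
  c 3  3  3  2
  c 4  4  4  3
Edit distance = dp[4][3] = 3

3


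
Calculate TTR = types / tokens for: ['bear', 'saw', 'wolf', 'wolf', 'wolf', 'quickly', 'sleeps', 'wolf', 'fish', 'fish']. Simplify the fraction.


Tokens: 10
Unique types: ('bear', 'fish', 'quickly', 'saw', 'sleeps', 'wolf') = 6
TTR = 6/10
Simplify: divide both by 2 -> 3/5
TTR = 3/5

3/5


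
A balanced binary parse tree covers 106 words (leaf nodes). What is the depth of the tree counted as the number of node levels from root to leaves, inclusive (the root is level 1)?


In a balanced binary tree with n leaves the deepest leaf is ceil(log2(n)) edges below the root,
so counting node levels inclusive of root and leaves gives ceil(log2(n)) + 1 levels.
log2(106) = 6.7279
ceil(6.7279) = 7
levels = 7 + 1 = 8

8
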